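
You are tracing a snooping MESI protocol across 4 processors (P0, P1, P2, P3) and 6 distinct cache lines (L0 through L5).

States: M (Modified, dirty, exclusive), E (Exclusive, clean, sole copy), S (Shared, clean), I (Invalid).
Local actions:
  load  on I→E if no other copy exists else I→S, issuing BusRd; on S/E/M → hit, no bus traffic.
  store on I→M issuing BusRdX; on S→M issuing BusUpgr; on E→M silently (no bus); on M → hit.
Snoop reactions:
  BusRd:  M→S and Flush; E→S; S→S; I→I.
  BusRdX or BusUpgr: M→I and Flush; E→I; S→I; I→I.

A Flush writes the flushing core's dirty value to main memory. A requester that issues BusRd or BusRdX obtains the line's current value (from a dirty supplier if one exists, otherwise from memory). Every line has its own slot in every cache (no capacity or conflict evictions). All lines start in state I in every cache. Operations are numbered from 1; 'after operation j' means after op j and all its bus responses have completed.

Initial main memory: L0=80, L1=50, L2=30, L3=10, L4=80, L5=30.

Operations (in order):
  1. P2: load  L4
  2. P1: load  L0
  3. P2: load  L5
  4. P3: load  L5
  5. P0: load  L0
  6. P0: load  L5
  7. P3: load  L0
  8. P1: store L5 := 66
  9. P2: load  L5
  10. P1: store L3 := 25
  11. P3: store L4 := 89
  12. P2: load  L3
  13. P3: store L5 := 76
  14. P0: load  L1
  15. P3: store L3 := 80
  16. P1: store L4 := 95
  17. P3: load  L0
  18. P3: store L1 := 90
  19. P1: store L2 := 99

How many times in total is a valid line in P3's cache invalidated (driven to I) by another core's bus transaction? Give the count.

invalidations = 2

[1] P2: load  L4 | P0:I, P1:I, P2:E(80), P3:I | bus: BusRd
[2] P1: load  L0 | P0:I, P1:E(80), P2:I, P3:I | bus: BusRd
[3] P2: load  L5 | P0:I, P1:I, P2:E(30), P3:I | bus: BusRd
[4] P3: load  L5 | P0:I, P1:I, P2:S(30), P3:S(30) | bus: BusRd
[5] P0: load  L0 | P0:S(80), P1:S(80), P2:I, P3:I | bus: BusRd
[6] P0: load  L5 | P0:S(30), P1:I, P2:S(30), P3:S(30) | bus: BusRd
[7] P3: load  L0 | P0:S(80), P1:S(80), P2:I, P3:S(80) | bus: BusRd
[8] P1: store L5 := 66 | P0:I, P1:M(66), P2:I, P3:I | bus: BusRdX
[9] P2: load  L5 | P0:I, P1:S(66), P2:S(66), P3:I | bus: BusRd,Flush
[10] P1: store L3 := 25 | P0:I, P1:M(25), P2:I, P3:I | bus: BusRdX
[11] P3: store L4 := 89 | P0:I, P1:I, P2:I, P3:M(89) | bus: BusRdX
[12] P2: load  L3 | P0:I, P1:S(25), P2:S(25), P3:I | bus: BusRd,Flush
[13] P3: store L5 := 76 | P0:I, P1:I, P2:I, P3:M(76) | bus: BusRdX
[14] P0: load  L1 | P0:E(50), P1:I, P2:I, P3:I | bus: BusRd
[15] P3: store L3 := 80 | P0:I, P1:I, P2:I, P3:M(80) | bus: BusRdX
[16] P1: store L4 := 95 | P0:I, P1:M(95), P2:I, P3:I | bus: BusRdX,Flush
[17] P3: load  L0 | P0:S(80), P1:S(80), P2:I, P3:S(80) | bus: none
[18] P3: store L1 := 90 | P0:I, P1:I, P2:I, P3:M(90) | bus: BusRdX
[19] P1: store L2 := 99 | P0:I, P1:M(99), P2:I, P3:I | bus: BusRdX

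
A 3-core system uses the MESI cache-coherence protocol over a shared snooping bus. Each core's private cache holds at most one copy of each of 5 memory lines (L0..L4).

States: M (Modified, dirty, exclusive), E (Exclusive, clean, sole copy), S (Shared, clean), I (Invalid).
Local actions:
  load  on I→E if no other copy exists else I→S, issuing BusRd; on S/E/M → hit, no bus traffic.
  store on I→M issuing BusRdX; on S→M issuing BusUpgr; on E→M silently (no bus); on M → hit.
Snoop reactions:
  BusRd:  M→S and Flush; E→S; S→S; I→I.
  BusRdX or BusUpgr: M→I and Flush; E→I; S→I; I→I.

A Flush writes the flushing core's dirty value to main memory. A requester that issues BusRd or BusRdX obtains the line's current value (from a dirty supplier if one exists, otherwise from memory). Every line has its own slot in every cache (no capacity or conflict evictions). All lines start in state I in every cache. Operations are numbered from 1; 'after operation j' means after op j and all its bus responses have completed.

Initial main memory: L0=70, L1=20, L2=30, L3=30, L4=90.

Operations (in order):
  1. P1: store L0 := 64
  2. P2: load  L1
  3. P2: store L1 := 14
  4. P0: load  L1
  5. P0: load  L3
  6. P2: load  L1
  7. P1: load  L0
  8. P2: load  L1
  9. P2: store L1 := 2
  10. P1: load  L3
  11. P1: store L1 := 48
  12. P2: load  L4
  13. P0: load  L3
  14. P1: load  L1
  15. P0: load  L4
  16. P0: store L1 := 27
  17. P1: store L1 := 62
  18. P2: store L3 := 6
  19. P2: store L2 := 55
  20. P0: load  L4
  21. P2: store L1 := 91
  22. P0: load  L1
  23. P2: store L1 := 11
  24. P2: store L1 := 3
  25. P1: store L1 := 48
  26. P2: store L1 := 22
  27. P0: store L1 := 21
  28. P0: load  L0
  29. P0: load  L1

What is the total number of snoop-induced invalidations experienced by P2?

step 1: P1: store L0 := 64  ⟶  IMI  (L0)  txn=BusRdX  M[L0]=70
step 2: P2: load  L1  ⟶  IIE  (L1)  txn=BusRd  M[L1]=20
step 3: P2: store L1 := 14  ⟶  IIM  (L1)  txn=∅  M[L1]=20
step 4: P0: load  L1  ⟶  SIS  (L1)  txn=BusRd+Flush  M[L1]=14
step 5: P0: load  L3  ⟶  EII  (L3)  txn=BusRd  M[L3]=30
step 6: P2: load  L1  ⟶  SIS  (L1)  txn=∅  M[L1]=14
step 7: P1: load  L0  ⟶  IMI  (L0)  txn=∅  M[L0]=70
step 8: P2: load  L1  ⟶  SIS  (L1)  txn=∅  M[L1]=14
step 9: P2: store L1 := 2  ⟶  IIM  (L1)  txn=BusUpgr  M[L1]=14
step 10: P1: load  L3  ⟶  SSI  (L3)  txn=BusRd  M[L3]=30
step 11: P1: store L1 := 48  ⟶  IMI  (L1)  txn=BusRdX+Flush  M[L1]=2
step 12: P2: load  L4  ⟶  IIE  (L4)  txn=BusRd  M[L4]=90
step 13: P0: load  L3  ⟶  SSI  (L3)  txn=∅  M[L3]=30
step 14: P1: load  L1  ⟶  IMI  (L1)  txn=∅  M[L1]=2
step 15: P0: load  L4  ⟶  SIS  (L4)  txn=BusRd  M[L4]=90
step 16: P0: store L1 := 27  ⟶  MII  (L1)  txn=BusRdX+Flush  M[L1]=48
step 17: P1: store L1 := 62  ⟶  IMI  (L1)  txn=BusRdX+Flush  M[L1]=27
step 18: P2: store L3 := 6  ⟶  IIM  (L3)  txn=BusRdX  M[L3]=30
step 19: P2: store L2 := 55  ⟶  IIM  (L2)  txn=BusRdX  M[L2]=30
step 20: P0: load  L4  ⟶  SIS  (L4)  txn=∅  M[L4]=90
step 21: P2: store L1 := 91  ⟶  IIM  (L1)  txn=BusRdX+Flush  M[L1]=62
step 22: P0: load  L1  ⟶  SIS  (L1)  txn=BusRd+Flush  M[L1]=91
step 23: P2: store L1 := 11  ⟶  IIM  (L1)  txn=BusUpgr  M[L1]=91
step 24: P2: store L1 := 3  ⟶  IIM  (L1)  txn=∅  M[L1]=91
step 25: P1: store L1 := 48  ⟶  IMI  (L1)  txn=BusRdX+Flush  M[L1]=3
step 26: P2: store L1 := 22  ⟶  IIM  (L1)  txn=BusRdX+Flush  M[L1]=48
step 27: P0: store L1 := 21  ⟶  MII  (L1)  txn=BusRdX+Flush  M[L1]=22
step 28: P0: load  L0  ⟶  SSI  (L0)  txn=BusRd+Flush  M[L0]=64
step 29: P0: load  L1  ⟶  MII  (L1)  txn=∅  M[L1]=22

invalidations = 3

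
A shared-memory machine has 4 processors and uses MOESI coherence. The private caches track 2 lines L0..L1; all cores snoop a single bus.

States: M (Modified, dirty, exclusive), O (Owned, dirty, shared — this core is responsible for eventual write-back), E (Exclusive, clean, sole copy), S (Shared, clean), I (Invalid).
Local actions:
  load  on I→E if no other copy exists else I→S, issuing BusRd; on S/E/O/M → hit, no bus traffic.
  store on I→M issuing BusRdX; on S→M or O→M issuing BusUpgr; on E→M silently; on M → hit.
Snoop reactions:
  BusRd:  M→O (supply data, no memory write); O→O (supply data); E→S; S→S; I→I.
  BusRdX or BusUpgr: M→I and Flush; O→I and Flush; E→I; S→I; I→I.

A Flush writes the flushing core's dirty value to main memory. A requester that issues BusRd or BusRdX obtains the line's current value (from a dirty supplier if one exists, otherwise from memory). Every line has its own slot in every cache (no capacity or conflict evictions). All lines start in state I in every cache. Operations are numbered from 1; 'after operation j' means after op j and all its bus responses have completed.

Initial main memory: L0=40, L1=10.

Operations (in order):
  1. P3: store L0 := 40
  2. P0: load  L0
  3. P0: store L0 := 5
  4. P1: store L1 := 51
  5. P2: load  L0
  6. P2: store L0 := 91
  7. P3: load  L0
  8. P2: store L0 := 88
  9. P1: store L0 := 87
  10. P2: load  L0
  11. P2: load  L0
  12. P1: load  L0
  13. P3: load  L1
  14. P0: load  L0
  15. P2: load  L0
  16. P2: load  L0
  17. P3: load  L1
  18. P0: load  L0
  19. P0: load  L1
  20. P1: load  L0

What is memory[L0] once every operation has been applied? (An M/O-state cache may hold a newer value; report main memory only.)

  op1 P3: store L0 := 40 → I/I/I/M on L0; bus BusRdX; mem=40
  op2 P0: load  L0 → S/I/I/O on L0; bus BusRd; mem=40
  op3 P0: store L0 := 5 → M/I/I/I on L0; bus BusUpgr Flush; mem=40
  op4 P1: store L1 := 51 → I/M/I/I on L1; bus BusRdX; mem=10
  op5 P2: load  L0 → O/I/S/I on L0; bus BusRd; mem=40
  op6 P2: store L0 := 91 → I/I/M/I on L0; bus BusUpgr Flush; mem=5
  op7 P3: load  L0 → I/I/O/S on L0; bus BusRd; mem=5
  op8 P2: store L0 := 88 → I/I/M/I on L0; bus BusUpgr; mem=5
  op9 P1: store L0 := 87 → I/M/I/I on L0; bus BusRdX Flush; mem=88
  op10 P2: load  L0 → I/O/S/I on L0; bus BusRd; mem=88
  op11 P2: load  L0 → I/O/S/I on L0; bus (none); mem=88
  op12 P1: load  L0 → I/O/S/I on L0; bus (none); mem=88
  op13 P3: load  L1 → I/O/I/S on L1; bus BusRd; mem=10
  op14 P0: load  L0 → S/O/S/I on L0; bus BusRd; mem=88
  op15 P2: load  L0 → S/O/S/I on L0; bus (none); mem=88
  op16 P2: load  L0 → S/O/S/I on L0; bus (none); mem=88
  op17 P3: load  L1 → I/O/I/S on L1; bus (none); mem=10
  op18 P0: load  L0 → S/O/S/I on L0; bus (none); mem=88
  op19 P0: load  L1 → S/O/I/S on L1; bus BusRd; mem=10
  op20 P1: load  L0 → S/O/S/I on L0; bus (none); mem=88

memory[L0] = 88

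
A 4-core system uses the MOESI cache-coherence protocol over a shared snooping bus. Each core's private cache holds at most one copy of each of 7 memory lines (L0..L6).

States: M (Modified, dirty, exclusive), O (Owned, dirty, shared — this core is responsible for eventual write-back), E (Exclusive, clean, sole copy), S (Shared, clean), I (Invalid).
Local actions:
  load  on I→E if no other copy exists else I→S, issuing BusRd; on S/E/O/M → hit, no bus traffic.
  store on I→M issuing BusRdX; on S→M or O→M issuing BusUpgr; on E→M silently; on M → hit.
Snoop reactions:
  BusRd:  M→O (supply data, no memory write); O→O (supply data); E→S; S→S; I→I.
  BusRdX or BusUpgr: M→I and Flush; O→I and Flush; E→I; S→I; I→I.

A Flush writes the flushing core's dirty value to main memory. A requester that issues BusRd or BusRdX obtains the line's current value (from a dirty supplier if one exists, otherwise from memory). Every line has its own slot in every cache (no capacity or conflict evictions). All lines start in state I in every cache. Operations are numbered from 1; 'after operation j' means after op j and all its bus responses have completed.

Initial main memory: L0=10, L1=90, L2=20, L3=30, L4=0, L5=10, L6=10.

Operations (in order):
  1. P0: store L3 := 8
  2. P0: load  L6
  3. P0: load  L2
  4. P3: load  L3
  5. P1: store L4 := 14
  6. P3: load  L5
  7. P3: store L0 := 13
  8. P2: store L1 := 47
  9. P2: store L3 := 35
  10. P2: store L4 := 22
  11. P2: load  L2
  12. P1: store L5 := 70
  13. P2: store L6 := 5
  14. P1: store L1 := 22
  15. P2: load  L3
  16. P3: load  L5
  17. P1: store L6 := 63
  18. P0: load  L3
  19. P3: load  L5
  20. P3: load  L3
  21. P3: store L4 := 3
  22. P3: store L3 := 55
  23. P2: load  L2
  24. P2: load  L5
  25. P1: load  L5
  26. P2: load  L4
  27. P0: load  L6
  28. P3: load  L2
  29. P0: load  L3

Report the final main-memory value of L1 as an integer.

memory[L1] = 47

[1] P0: store L3 := 8 | P0:M(8), P1:I, P2:I, P3:I | bus: BusRdX
[2] P0: load  L6 | P0:E(10), P1:I, P2:I, P3:I | bus: BusRd
[3] P0: load  L2 | P0:E(20), P1:I, P2:I, P3:I | bus: BusRd
[4] P3: load  L3 | P0:O(8), P1:I, P2:I, P3:S(8) | bus: BusRd
[5] P1: store L4 := 14 | P0:I, P1:M(14), P2:I, P3:I | bus: BusRdX
[6] P3: load  L5 | P0:I, P1:I, P2:I, P3:E(10) | bus: BusRd
[7] P3: store L0 := 13 | P0:I, P1:I, P2:I, P3:M(13) | bus: BusRdX
[8] P2: store L1 := 47 | P0:I, P1:I, P2:M(47), P3:I | bus: BusRdX
[9] P2: store L3 := 35 | P0:I, P1:I, P2:M(35), P3:I | bus: BusRdX,Flush
[10] P2: store L4 := 22 | P0:I, P1:I, P2:M(22), P3:I | bus: BusRdX,Flush
[11] P2: load  L2 | P0:S(20), P1:I, P2:S(20), P3:I | bus: BusRd
[12] P1: store L5 := 70 | P0:I, P1:M(70), P2:I, P3:I | bus: BusRdX
[13] P2: store L6 := 5 | P0:I, P1:I, P2:M(5), P3:I | bus: BusRdX
[14] P1: store L1 := 22 | P0:I, P1:M(22), P2:I, P3:I | bus: BusRdX,Flush
[15] P2: load  L3 | P0:I, P1:I, P2:M(35), P3:I | bus: none
[16] P3: load  L5 | P0:I, P1:O(70), P2:I, P3:S(70) | bus: BusRd
[17] P1: store L6 := 63 | P0:I, P1:M(63), P2:I, P3:I | bus: BusRdX,Flush
[18] P0: load  L3 | P0:S(35), P1:I, P2:O(35), P3:I | bus: BusRd
[19] P3: load  L5 | P0:I, P1:O(70), P2:I, P3:S(70) | bus: none
[20] P3: load  L3 | P0:S(35), P1:I, P2:O(35), P3:S(35) | bus: BusRd
[21] P3: store L4 := 3 | P0:I, P1:I, P2:I, P3:M(3) | bus: BusRdX,Flush
[22] P3: store L3 := 55 | P0:I, P1:I, P2:I, P3:M(55) | bus: BusUpgr,Flush
[23] P2: load  L2 | P0:S(20), P1:I, P2:S(20), P3:I | bus: none
[24] P2: load  L5 | P0:I, P1:O(70), P2:S(70), P3:S(70) | bus: BusRd
[25] P1: load  L5 | P0:I, P1:O(70), P2:S(70), P3:S(70) | bus: none
[26] P2: load  L4 | P0:I, P1:I, P2:S(3), P3:O(3) | bus: BusRd
[27] P0: load  L6 | P0:S(63), P1:O(63), P2:I, P3:I | bus: BusRd
[28] P3: load  L2 | P0:S(20), P1:I, P2:S(20), P3:S(20) | bus: BusRd
[29] P0: load  L3 | P0:S(55), P1:I, P2:I, P3:O(55) | bus: BusRd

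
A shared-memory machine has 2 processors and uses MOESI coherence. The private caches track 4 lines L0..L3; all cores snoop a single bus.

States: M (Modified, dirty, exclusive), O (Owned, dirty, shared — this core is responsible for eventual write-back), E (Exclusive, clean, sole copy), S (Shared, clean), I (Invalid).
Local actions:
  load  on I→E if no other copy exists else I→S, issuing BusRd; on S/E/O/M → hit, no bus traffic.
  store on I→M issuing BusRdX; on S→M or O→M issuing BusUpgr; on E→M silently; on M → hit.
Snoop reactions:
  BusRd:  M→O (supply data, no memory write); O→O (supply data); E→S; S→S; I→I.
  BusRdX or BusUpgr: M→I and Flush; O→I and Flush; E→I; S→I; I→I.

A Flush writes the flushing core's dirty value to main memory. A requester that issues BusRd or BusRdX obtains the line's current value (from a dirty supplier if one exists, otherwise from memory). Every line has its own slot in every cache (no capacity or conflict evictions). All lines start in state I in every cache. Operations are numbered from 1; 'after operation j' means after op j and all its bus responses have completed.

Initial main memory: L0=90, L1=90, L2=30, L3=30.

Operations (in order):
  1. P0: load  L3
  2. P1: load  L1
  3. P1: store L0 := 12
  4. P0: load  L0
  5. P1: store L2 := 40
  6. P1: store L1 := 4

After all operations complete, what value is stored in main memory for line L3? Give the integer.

memory[L3] = 30

step 1: P0: load  L3  ⟶  EI  (L3)  txn=BusRd  M[L3]=30
step 2: P1: load  L1  ⟶  IE  (L1)  txn=BusRd  M[L1]=90
step 3: P1: store L0 := 12  ⟶  IM  (L0)  txn=BusRdX  M[L0]=90
step 4: P0: load  L0  ⟶  SO  (L0)  txn=BusRd  M[L0]=90
step 5: P1: store L2 := 40  ⟶  IM  (L2)  txn=BusRdX  M[L2]=30
step 6: P1: store L1 := 4  ⟶  IM  (L1)  txn=∅  M[L1]=90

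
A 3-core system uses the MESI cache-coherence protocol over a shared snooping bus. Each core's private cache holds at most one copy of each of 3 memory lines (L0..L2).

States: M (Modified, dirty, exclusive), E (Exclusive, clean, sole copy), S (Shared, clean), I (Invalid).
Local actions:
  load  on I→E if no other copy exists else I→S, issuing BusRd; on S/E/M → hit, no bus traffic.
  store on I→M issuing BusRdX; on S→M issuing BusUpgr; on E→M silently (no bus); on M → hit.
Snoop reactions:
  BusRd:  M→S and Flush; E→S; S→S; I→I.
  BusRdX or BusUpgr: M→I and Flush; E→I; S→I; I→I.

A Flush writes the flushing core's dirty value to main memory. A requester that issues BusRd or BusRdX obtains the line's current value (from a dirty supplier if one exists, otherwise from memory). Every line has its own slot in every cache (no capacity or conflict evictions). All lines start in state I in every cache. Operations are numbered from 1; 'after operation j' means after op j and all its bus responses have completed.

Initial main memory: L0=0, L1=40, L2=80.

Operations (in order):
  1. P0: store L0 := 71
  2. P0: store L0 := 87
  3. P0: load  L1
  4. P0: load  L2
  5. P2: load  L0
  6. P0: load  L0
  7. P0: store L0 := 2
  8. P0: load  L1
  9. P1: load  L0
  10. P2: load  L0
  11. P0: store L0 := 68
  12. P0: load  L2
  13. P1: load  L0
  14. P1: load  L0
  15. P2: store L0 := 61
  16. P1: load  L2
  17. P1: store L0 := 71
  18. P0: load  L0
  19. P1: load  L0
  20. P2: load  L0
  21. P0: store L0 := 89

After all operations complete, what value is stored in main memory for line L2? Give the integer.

1. P0: store L0 := 71  bus=[BusRdX]  L0: P0=M P1=I P2=I  mem[L0]=0
2. P0: store L0 := 87  bus=[-]  L0: P0=M P1=I P2=I  mem[L0]=0
3. P0: load  L1  bus=[BusRd]  L1: P0=E P1=I P2=I  mem[L1]=40
4. P0: load  L2  bus=[BusRd]  L2: P0=E P1=I P2=I  mem[L2]=80
5. P2: load  L0  bus=[BusRd,Flush]  L0: P0=S P1=I P2=S  mem[L0]=87
6. P0: load  L0  bus=[-]  L0: P0=S P1=I P2=S  mem[L0]=87
7. P0: store L0 := 2  bus=[BusUpgr]  L0: P0=M P1=I P2=I  mem[L0]=87
8. P0: load  L1  bus=[-]  L1: P0=E P1=I P2=I  mem[L1]=40
9. P1: load  L0  bus=[BusRd,Flush]  L0: P0=S P1=S P2=I  mem[L0]=2
10. P2: load  L0  bus=[BusRd]  L0: P0=S P1=S P2=S  mem[L0]=2
11. P0: store L0 := 68  bus=[BusUpgr]  L0: P0=M P1=I P2=I  mem[L0]=2
12. P0: load  L2  bus=[-]  L2: P0=E P1=I P2=I  mem[L2]=80
13. P1: load  L0  bus=[BusRd,Flush]  L0: P0=S P1=S P2=I  mem[L0]=68
14. P1: load  L0  bus=[-]  L0: P0=S P1=S P2=I  mem[L0]=68
15. P2: store L0 := 61  bus=[BusRdX]  L0: P0=I P1=I P2=M  mem[L0]=68
16. P1: load  L2  bus=[BusRd]  L2: P0=S P1=S P2=I  mem[L2]=80
17. P1: store L0 := 71  bus=[BusRdX,Flush]  L0: P0=I P1=M P2=I  mem[L0]=61
18. P0: load  L0  bus=[BusRd,Flush]  L0: P0=S P1=S P2=I  mem[L0]=71
19. P1: load  L0  bus=[-]  L0: P0=S P1=S P2=I  mem[L0]=71
20. P2: load  L0  bus=[BusRd]  L0: P0=S P1=S P2=S  mem[L0]=71
21. P0: store L0 := 89  bus=[BusUpgr]  L0: P0=M P1=I P2=I  mem[L0]=71

memory[L2] = 80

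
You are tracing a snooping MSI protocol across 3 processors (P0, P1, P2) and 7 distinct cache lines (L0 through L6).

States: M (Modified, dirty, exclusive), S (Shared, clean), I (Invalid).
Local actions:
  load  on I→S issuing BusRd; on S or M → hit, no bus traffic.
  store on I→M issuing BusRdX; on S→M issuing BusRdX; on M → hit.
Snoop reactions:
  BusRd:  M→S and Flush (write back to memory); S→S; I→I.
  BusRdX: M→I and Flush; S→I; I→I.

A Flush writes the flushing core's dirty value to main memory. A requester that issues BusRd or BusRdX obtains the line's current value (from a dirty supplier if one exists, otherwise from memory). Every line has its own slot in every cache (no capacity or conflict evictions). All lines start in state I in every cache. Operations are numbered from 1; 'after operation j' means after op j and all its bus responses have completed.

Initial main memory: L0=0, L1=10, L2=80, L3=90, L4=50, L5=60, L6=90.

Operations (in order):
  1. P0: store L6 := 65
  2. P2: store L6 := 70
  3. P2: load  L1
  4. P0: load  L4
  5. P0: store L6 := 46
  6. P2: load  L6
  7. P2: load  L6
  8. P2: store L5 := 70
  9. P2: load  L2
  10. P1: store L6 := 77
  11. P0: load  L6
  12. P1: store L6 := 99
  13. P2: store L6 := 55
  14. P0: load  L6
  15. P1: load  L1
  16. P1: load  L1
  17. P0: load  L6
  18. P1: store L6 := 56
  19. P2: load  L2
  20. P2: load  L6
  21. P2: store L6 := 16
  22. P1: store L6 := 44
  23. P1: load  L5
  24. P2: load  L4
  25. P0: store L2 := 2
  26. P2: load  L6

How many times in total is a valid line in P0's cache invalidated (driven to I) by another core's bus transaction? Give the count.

invalidations = 4

  op1 P0: store L6 := 65 → M/I/I on L6; bus BusRdX; mem=90
  op2 P2: store L6 := 70 → I/I/M on L6; bus BusRdX Flush; mem=65
  op3 P2: load  L1 → I/I/S on L1; bus BusRd; mem=10
  op4 P0: load  L4 → S/I/I on L4; bus BusRd; mem=50
  op5 P0: store L6 := 46 → M/I/I on L6; bus BusRdX Flush; mem=70
  op6 P2: load  L6 → S/I/S on L6; bus BusRd Flush; mem=46
  op7 P2: load  L6 → S/I/S on L6; bus (none); mem=46
  op8 P2: store L5 := 70 → I/I/M on L5; bus BusRdX; mem=60
  op9 P2: load  L2 → I/I/S on L2; bus BusRd; mem=80
  op10 P1: store L6 := 77 → I/M/I on L6; bus BusRdX; mem=46
  op11 P0: load  L6 → S/S/I on L6; bus BusRd Flush; mem=77
  op12 P1: store L6 := 99 → I/M/I on L6; bus BusRdX; mem=77
  op13 P2: store L6 := 55 → I/I/M on L6; bus BusRdX Flush; mem=99
  op14 P0: load  L6 → S/I/S on L6; bus BusRd Flush; mem=55
  op15 P1: load  L1 → I/S/S on L1; bus BusRd; mem=10
  op16 P1: load  L1 → I/S/S on L1; bus (none); mem=10
  op17 P0: load  L6 → S/I/S on L6; bus (none); mem=55
  op18 P1: store L6 := 56 → I/M/I on L6; bus BusRdX; mem=55
  op19 P2: load  L2 → I/I/S on L2; bus (none); mem=80
  op20 P2: load  L6 → I/S/S on L6; bus BusRd Flush; mem=56
  op21 P2: store L6 := 16 → I/I/M on L6; bus BusRdX; mem=56
  op22 P1: store L6 := 44 → I/M/I on L6; bus BusRdX Flush; mem=16
  op23 P1: load  L5 → I/S/S on L5; bus BusRd Flush; mem=70
  op24 P2: load  L4 → S/I/S on L4; bus BusRd; mem=50
  op25 P0: store L2 := 2 → M/I/I on L2; bus BusRdX; mem=80
  op26 P2: load  L6 → I/S/S on L6; bus BusRd Flush; mem=44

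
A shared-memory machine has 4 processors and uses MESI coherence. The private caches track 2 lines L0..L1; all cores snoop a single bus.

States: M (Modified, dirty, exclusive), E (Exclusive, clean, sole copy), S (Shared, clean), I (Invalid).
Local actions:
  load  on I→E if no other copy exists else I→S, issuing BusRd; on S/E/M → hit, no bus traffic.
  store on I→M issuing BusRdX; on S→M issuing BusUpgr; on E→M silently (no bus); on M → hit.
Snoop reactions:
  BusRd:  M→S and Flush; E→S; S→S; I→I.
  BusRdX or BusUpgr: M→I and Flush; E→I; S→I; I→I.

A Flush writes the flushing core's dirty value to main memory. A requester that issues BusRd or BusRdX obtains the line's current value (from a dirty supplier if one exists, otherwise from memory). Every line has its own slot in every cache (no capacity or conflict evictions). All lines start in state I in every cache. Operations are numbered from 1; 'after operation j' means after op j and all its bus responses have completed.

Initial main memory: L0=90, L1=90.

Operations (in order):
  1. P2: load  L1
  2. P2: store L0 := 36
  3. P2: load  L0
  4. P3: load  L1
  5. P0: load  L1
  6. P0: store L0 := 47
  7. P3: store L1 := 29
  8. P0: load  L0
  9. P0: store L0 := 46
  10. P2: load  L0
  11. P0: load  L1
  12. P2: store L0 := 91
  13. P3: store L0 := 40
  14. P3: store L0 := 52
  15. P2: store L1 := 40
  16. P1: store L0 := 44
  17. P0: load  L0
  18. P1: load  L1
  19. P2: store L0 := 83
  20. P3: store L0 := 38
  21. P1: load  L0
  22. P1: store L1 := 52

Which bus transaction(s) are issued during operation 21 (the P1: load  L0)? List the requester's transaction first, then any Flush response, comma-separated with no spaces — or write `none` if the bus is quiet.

bus = BusRd,Flush

[1] P2: load  L1 | P0:I, P1:I, P2:E(90), P3:I | bus: BusRd
[2] P2: store L0 := 36 | P0:I, P1:I, P2:M(36), P3:I | bus: BusRdX
[3] P2: load  L0 | P0:I, P1:I, P2:M(36), P3:I | bus: none
[4] P3: load  L1 | P0:I, P1:I, P2:S(90), P3:S(90) | bus: BusRd
[5] P0: load  L1 | P0:S(90), P1:I, P2:S(90), P3:S(90) | bus: BusRd
[6] P0: store L0 := 47 | P0:M(47), P1:I, P2:I, P3:I | bus: BusRdX,Flush
[7] P3: store L1 := 29 | P0:I, P1:I, P2:I, P3:M(29) | bus: BusUpgr
[8] P0: load  L0 | P0:M(47), P1:I, P2:I, P3:I | bus: none
[9] P0: store L0 := 46 | P0:M(46), P1:I, P2:I, P3:I | bus: none
[10] P2: load  L0 | P0:S(46), P1:I, P2:S(46), P3:I | bus: BusRd,Flush
[11] P0: load  L1 | P0:S(29), P1:I, P2:I, P3:S(29) | bus: BusRd,Flush
[12] P2: store L0 := 91 | P0:I, P1:I, P2:M(91), P3:I | bus: BusUpgr
[13] P3: store L0 := 40 | P0:I, P1:I, P2:I, P3:M(40) | bus: BusRdX,Flush
[14] P3: store L0 := 52 | P0:I, P1:I, P2:I, P3:M(52) | bus: none
[15] P2: store L1 := 40 | P0:I, P1:I, P2:M(40), P3:I | bus: BusRdX
[16] P1: store L0 := 44 | P0:I, P1:M(44), P2:I, P3:I | bus: BusRdX,Flush
[17] P0: load  L0 | P0:S(44), P1:S(44), P2:I, P3:I | bus: BusRd,Flush
[18] P1: load  L1 | P0:I, P1:S(40), P2:S(40), P3:I | bus: BusRd,Flush
[19] P2: store L0 := 83 | P0:I, P1:I, P2:M(83), P3:I | bus: BusRdX
[20] P3: store L0 := 38 | P0:I, P1:I, P2:I, P3:M(38) | bus: BusRdX,Flush
[21] P1: load  L0 | P0:I, P1:S(38), P2:I, P3:S(38) | bus: BusRd,Flush
[22] P1: store L1 := 52 | P0:I, P1:M(52), P2:I, P3:I | bus: BusUpgr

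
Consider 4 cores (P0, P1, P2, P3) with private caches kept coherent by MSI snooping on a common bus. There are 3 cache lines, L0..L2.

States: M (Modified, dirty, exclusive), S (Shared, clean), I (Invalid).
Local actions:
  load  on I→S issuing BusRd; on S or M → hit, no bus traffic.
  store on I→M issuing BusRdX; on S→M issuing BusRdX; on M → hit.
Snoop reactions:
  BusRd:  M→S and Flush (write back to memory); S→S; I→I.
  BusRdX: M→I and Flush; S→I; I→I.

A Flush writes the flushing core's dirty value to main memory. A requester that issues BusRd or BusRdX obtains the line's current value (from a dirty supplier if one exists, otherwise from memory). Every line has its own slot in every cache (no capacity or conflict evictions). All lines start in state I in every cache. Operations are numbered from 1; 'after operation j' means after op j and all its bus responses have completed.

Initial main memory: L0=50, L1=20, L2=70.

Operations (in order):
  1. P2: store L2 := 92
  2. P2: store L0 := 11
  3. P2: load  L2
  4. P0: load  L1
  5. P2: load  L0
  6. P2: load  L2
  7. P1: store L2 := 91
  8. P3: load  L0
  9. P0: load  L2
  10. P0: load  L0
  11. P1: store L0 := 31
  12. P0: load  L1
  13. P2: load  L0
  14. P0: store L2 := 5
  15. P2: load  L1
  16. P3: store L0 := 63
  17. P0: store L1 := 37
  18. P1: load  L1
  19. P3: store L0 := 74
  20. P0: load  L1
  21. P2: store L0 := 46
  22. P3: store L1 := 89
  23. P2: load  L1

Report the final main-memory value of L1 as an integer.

  op1 P2: store L2 := 92 → I/I/M/I on L2; bus BusRdX; mem=70
  op2 P2: store L0 := 11 → I/I/M/I on L0; bus BusRdX; mem=50
  op3 P2: load  L2 → I/I/M/I on L2; bus (none); mem=70
  op4 P0: load  L1 → S/I/I/I on L1; bus BusRd; mem=20
  op5 P2: load  L0 → I/I/M/I on L0; bus (none); mem=50
  op6 P2: load  L2 → I/I/M/I on L2; bus (none); mem=70
  op7 P1: store L2 := 91 → I/M/I/I on L2; bus BusRdX Flush; mem=92
  op8 P3: load  L0 → I/I/S/S on L0; bus BusRd Flush; mem=11
  op9 P0: load  L2 → S/S/I/I on L2; bus BusRd Flush; mem=91
  op10 P0: load  L0 → S/I/S/S on L0; bus BusRd; mem=11
  op11 P1: store L0 := 31 → I/M/I/I on L0; bus BusRdX; mem=11
  op12 P0: load  L1 → S/I/I/I on L1; bus (none); mem=20
  op13 P2: load  L0 → I/S/S/I on L0; bus BusRd Flush; mem=31
  op14 P0: store L2 := 5 → M/I/I/I on L2; bus BusRdX; mem=91
  op15 P2: load  L1 → S/I/S/I on L1; bus BusRd; mem=20
  op16 P3: store L0 := 63 → I/I/I/M on L0; bus BusRdX; mem=31
  op17 P0: store L1 := 37 → M/I/I/I on L1; bus BusRdX; mem=20
  op18 P1: load  L1 → S/S/I/I on L1; bus BusRd Flush; mem=37
  op19 P3: store L0 := 74 → I/I/I/M on L0; bus (none); mem=31
  op20 P0: load  L1 → S/S/I/I on L1; bus (none); mem=37
  op21 P2: store L0 := 46 → I/I/M/I on L0; bus BusRdX Flush; mem=74
  op22 P3: store L1 := 89 → I/I/I/M on L1; bus BusRdX; mem=37
  op23 P2: load  L1 → I/I/S/S on L1; bus BusRd Flush; mem=89

memory[L1] = 89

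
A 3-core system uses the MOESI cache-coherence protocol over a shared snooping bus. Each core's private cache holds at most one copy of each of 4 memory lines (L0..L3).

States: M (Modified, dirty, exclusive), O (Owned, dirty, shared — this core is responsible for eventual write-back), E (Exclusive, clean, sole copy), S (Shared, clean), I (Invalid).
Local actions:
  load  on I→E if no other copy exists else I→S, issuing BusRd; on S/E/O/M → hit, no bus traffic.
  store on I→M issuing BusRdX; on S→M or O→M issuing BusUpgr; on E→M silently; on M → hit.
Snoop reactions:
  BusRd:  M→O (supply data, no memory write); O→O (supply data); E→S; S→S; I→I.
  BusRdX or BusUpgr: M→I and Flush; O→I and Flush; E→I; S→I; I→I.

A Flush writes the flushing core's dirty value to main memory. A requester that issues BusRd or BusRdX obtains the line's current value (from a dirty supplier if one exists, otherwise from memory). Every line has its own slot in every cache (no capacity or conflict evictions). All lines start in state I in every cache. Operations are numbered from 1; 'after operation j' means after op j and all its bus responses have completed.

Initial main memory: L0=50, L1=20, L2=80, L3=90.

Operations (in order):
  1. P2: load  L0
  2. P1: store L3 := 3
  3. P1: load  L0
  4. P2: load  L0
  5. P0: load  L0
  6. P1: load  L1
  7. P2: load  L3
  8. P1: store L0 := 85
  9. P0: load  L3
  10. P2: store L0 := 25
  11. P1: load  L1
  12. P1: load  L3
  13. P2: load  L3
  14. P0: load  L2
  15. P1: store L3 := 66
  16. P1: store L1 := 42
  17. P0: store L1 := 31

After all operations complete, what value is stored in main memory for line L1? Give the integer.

step 1: P2: load  L0  ⟶  IIE  (L0)  txn=BusRd  M[L0]=50
step 2: P1: store L3 := 3  ⟶  IMI  (L3)  txn=BusRdX  M[L3]=90
step 3: P1: load  L0  ⟶  ISS  (L0)  txn=BusRd  M[L0]=50
step 4: P2: load  L0  ⟶  ISS  (L0)  txn=∅  M[L0]=50
step 5: P0: load  L0  ⟶  SSS  (L0)  txn=BusRd  M[L0]=50
step 6: P1: load  L1  ⟶  IEI  (L1)  txn=BusRd  M[L1]=20
step 7: P2: load  L3  ⟶  IOS  (L3)  txn=BusRd  M[L3]=90
step 8: P1: store L0 := 85  ⟶  IMI  (L0)  txn=BusUpgr  M[L0]=50
step 9: P0: load  L3  ⟶  SOS  (L3)  txn=BusRd  M[L3]=90
step 10: P2: store L0 := 25  ⟶  IIM  (L0)  txn=BusRdX+Flush  M[L0]=85
step 11: P1: load  L1  ⟶  IEI  (L1)  txn=∅  M[L1]=20
step 12: P1: load  L3  ⟶  SOS  (L3)  txn=∅  M[L3]=90
step 13: P2: load  L3  ⟶  SOS  (L3)  txn=∅  M[L3]=90
step 14: P0: load  L2  ⟶  EII  (L2)  txn=BusRd  M[L2]=80
step 15: P1: store L3 := 66  ⟶  IMI  (L3)  txn=BusUpgr  M[L3]=90
step 16: P1: store L1 := 42  ⟶  IMI  (L1)  txn=∅  M[L1]=20
step 17: P0: store L1 := 31  ⟶  MII  (L1)  txn=BusRdX+Flush  M[L1]=42

memory[L1] = 42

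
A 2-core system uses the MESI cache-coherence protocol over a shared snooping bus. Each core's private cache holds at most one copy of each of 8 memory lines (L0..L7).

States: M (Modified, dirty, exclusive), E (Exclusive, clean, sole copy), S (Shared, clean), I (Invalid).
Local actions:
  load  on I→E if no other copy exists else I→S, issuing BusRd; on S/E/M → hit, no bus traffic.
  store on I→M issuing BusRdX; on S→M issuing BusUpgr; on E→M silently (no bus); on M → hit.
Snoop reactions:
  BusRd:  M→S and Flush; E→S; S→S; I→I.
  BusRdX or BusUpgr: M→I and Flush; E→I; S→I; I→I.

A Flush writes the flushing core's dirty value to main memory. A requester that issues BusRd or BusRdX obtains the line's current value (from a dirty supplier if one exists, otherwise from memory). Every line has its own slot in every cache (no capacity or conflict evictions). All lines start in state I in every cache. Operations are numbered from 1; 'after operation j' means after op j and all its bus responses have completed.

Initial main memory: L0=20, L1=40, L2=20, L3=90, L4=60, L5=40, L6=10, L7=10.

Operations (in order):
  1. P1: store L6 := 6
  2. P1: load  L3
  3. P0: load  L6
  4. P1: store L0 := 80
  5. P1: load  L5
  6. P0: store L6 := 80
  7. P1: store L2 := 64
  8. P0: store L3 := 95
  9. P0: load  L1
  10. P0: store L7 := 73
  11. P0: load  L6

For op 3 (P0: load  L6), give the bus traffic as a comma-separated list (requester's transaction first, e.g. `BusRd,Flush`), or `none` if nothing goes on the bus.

step 1: P1: store L6 := 6  ⟶  IM  (L6)  txn=BusRdX  M[L6]=10
step 2: P1: load  L3  ⟶  IE  (L3)  txn=BusRd  M[L3]=90
step 3: P0: load  L6  ⟶  SS  (L6)  txn=BusRd+Flush  M[L6]=6
step 4: P1: store L0 := 80  ⟶  IM  (L0)  txn=BusRdX  M[L0]=20
step 5: P1: load  L5  ⟶  IE  (L5)  txn=BusRd  M[L5]=40
step 6: P0: store L6 := 80  ⟶  MI  (L6)  txn=BusUpgr  M[L6]=6
step 7: P1: store L2 := 64  ⟶  IM  (L2)  txn=BusRdX  M[L2]=20
step 8: P0: store L3 := 95  ⟶  MI  (L3)  txn=BusRdX  M[L3]=90
step 9: P0: load  L1  ⟶  EI  (L1)  txn=BusRd  M[L1]=40
step 10: P0: store L7 := 73  ⟶  MI  (L7)  txn=BusRdX  M[L7]=10
step 11: P0: load  L6  ⟶  MI  (L6)  txn=∅  M[L6]=6

bus = BusRd,Flush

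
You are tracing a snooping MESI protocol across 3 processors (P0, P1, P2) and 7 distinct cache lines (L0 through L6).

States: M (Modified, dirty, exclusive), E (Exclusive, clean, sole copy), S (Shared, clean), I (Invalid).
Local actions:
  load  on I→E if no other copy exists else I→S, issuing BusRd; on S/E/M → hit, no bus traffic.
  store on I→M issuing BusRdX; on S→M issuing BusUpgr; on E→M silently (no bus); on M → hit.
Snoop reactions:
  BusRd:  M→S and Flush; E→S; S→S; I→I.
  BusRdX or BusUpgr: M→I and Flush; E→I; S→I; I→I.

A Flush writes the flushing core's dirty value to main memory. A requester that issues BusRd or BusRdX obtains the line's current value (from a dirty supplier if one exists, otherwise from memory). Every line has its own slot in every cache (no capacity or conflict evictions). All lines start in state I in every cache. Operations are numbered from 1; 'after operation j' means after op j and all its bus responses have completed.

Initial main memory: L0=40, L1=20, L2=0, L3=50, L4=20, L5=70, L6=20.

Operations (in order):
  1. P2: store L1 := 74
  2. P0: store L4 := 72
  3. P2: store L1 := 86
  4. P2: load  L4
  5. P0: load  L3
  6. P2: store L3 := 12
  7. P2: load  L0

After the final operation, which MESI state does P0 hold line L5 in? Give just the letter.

state = I

[1] P2: store L1 := 74 | P0:I, P1:I, P2:M(74) | bus: BusRdX
[2] P0: store L4 := 72 | P0:M(72), P1:I, P2:I | bus: BusRdX
[3] P2: store L1 := 86 | P0:I, P1:I, P2:M(86) | bus: none
[4] P2: load  L4 | P0:S(72), P1:I, P2:S(72) | bus: BusRd,Flush
[5] P0: load  L3 | P0:E(50), P1:I, P2:I | bus: BusRd
[6] P2: store L3 := 12 | P0:I, P1:I, P2:M(12) | bus: BusRdX
[7] P2: load  L0 | P0:I, P1:I, P2:E(40) | bus: BusRd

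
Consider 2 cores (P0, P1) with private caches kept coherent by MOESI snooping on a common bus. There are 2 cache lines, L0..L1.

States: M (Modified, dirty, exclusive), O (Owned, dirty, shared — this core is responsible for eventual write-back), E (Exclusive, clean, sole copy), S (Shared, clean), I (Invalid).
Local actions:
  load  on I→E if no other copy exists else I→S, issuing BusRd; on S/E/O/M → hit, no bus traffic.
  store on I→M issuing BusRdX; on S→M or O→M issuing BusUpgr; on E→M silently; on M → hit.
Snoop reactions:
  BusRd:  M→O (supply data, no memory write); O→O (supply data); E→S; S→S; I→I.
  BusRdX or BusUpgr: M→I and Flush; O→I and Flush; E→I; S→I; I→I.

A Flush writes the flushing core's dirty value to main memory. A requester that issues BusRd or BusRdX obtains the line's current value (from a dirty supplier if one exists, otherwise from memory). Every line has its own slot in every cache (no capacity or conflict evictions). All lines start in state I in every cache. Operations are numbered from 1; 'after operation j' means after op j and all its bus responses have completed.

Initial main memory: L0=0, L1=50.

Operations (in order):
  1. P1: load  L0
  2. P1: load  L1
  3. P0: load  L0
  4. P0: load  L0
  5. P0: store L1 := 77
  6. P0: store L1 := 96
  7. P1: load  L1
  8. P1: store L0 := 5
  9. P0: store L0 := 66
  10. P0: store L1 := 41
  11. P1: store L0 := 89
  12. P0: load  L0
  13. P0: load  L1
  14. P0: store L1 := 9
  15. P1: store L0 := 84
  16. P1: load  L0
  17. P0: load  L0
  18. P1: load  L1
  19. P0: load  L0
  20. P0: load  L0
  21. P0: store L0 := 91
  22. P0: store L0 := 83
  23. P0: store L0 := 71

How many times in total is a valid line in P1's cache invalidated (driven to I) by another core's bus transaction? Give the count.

[1] P1: load  L0 | P0:I, P1:E(0) | bus: BusRd
[2] P1: load  L1 | P0:I, P1:E(50) | bus: BusRd
[3] P0: load  L0 | P0:S(0), P1:S(0) | bus: BusRd
[4] P0: load  L0 | P0:S(0), P1:S(0) | bus: none
[5] P0: store L1 := 77 | P0:M(77), P1:I | bus: BusRdX
[6] P0: store L1 := 96 | P0:M(96), P1:I | bus: none
[7] P1: load  L1 | P0:O(96), P1:S(96) | bus: BusRd
[8] P1: store L0 := 5 | P0:I, P1:M(5) | bus: BusUpgr
[9] P0: store L0 := 66 | P0:M(66), P1:I | bus: BusRdX,Flush
[10] P0: store L1 := 41 | P0:M(41), P1:I | bus: BusUpgr
[11] P1: store L0 := 89 | P0:I, P1:M(89) | bus: BusRdX,Flush
[12] P0: load  L0 | P0:S(89), P1:O(89) | bus: BusRd
[13] P0: load  L1 | P0:M(41), P1:I | bus: none
[14] P0: store L1 := 9 | P0:M(9), P1:I | bus: none
[15] P1: store L0 := 84 | P0:I, P1:M(84) | bus: BusUpgr
[16] P1: load  L0 | P0:I, P1:M(84) | bus: none
[17] P0: load  L0 | P0:S(84), P1:O(84) | bus: BusRd
[18] P1: load  L1 | P0:O(9), P1:S(9) | bus: BusRd
[19] P0: load  L0 | P0:S(84), P1:O(84) | bus: none
[20] P0: load  L0 | P0:S(84), P1:O(84) | bus: none
[21] P0: store L0 := 91 | P0:M(91), P1:I | bus: BusUpgr,Flush
[22] P0: store L0 := 83 | P0:M(83), P1:I | bus: none
[23] P0: store L0 := 71 | P0:M(71), P1:I | bus: none

invalidations = 4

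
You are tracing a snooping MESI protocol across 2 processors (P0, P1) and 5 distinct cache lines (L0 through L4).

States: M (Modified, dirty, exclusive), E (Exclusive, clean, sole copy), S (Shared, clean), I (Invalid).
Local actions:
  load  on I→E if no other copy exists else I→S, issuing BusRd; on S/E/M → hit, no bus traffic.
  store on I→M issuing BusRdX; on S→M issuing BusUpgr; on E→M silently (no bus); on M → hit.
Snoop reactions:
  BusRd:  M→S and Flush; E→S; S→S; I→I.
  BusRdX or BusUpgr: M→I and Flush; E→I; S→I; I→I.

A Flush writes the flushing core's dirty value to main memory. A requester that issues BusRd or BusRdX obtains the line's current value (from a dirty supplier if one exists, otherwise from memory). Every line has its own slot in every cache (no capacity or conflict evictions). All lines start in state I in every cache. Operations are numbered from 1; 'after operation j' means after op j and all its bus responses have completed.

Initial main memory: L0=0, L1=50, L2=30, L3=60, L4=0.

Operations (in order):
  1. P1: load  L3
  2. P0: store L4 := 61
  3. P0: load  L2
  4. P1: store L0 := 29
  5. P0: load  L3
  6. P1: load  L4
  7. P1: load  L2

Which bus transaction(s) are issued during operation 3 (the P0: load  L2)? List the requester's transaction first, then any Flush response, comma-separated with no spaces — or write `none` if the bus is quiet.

1. P1: load  L3  bus=[BusRd]  L3: P0=I P1=E  mem[L3]=60
2. P0: store L4 := 61  bus=[BusRdX]  L4: P0=M P1=I  mem[L4]=0
3. P0: load  L2  bus=[BusRd]  L2: P0=E P1=I  mem[L2]=30
4. P1: store L0 := 29  bus=[BusRdX]  L0: P0=I P1=M  mem[L0]=0
5. P0: load  L3  bus=[BusRd]  L3: P0=S P1=S  mem[L3]=60
6. P1: load  L4  bus=[BusRd,Flush]  L4: P0=S P1=S  mem[L4]=61
7. P1: load  L2  bus=[BusRd]  L2: P0=S P1=S  mem[L2]=30

bus = BusRd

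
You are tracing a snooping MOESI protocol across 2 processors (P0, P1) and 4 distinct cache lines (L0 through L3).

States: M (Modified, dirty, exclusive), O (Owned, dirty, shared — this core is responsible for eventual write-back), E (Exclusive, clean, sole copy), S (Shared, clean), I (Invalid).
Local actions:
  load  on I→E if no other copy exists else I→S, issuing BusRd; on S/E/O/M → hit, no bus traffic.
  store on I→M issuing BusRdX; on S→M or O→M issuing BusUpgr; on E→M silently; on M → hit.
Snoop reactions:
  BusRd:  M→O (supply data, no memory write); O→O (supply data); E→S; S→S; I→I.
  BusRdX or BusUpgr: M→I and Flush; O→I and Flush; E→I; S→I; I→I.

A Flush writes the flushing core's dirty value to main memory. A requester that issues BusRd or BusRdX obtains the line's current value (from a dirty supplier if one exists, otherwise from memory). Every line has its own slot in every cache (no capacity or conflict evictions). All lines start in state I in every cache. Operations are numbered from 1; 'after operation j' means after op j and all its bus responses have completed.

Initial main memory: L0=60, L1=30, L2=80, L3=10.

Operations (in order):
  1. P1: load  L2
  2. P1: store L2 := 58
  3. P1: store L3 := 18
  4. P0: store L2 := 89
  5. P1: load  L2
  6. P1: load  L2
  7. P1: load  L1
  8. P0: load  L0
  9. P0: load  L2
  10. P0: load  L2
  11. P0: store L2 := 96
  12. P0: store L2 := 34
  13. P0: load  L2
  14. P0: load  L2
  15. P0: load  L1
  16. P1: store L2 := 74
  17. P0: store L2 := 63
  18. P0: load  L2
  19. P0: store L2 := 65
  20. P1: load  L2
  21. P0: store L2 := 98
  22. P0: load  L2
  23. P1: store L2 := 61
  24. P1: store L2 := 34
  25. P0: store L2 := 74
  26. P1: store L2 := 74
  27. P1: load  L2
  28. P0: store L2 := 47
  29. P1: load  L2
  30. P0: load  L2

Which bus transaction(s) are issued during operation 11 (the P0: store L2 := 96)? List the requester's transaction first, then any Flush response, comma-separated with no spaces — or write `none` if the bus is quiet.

bus = BusUpgr

[1] P1: load  L2 | P0:I, P1:E(80) | bus: BusRd
[2] P1: store L2 := 58 | P0:I, P1:M(58) | bus: none
[3] P1: store L3 := 18 | P0:I, P1:M(18) | bus: BusRdX
[4] P0: store L2 := 89 | P0:M(89), P1:I | bus: BusRdX,Flush
[5] P1: load  L2 | P0:O(89), P1:S(89) | bus: BusRd
[6] P1: load  L2 | P0:O(89), P1:S(89) | bus: none
[7] P1: load  L1 | P0:I, P1:E(30) | bus: BusRd
[8] P0: load  L0 | P0:E(60), P1:I | bus: BusRd
[9] P0: load  L2 | P0:O(89), P1:S(89) | bus: none
[10] P0: load  L2 | P0:O(89), P1:S(89) | bus: none
[11] P0: store L2 := 96 | P0:M(96), P1:I | bus: BusUpgr
[12] P0: store L2 := 34 | P0:M(34), P1:I | bus: none
[13] P0: load  L2 | P0:M(34), P1:I | bus: none
[14] P0: load  L2 | P0:M(34), P1:I | bus: none
[15] P0: load  L1 | P0:S(30), P1:S(30) | bus: BusRd
[16] P1: store L2 := 74 | P0:I, P1:M(74) | bus: BusRdX,Flush
[17] P0: store L2 := 63 | P0:M(63), P1:I | bus: BusRdX,Flush
[18] P0: load  L2 | P0:M(63), P1:I | bus: none
[19] P0: store L2 := 65 | P0:M(65), P1:I | bus: none
[20] P1: load  L2 | P0:O(65), P1:S(65) | bus: BusRd
[21] P0: store L2 := 98 | P0:M(98), P1:I | bus: BusUpgr
[22] P0: load  L2 | P0:M(98), P1:I | bus: none
[23] P1: store L2 := 61 | P0:I, P1:M(61) | bus: BusRdX,Flush
[24] P1: store L2 := 34 | P0:I, P1:M(34) | bus: none
[25] P0: store L2 := 74 | P0:M(74), P1:I | bus: BusRdX,Flush
[26] P1: store L2 := 74 | P0:I, P1:M(74) | bus: BusRdX,Flush
[27] P1: load  L2 | P0:I, P1:M(74) | bus: none
[28] P0: store L2 := 47 | P0:M(47), P1:I | bus: BusRdX,Flush
[29] P1: load  L2 | P0:O(47), P1:S(47) | bus: BusRd
[30] P0: load  L2 | P0:O(47), P1:S(47) | bus: none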